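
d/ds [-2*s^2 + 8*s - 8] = 8 - 4*s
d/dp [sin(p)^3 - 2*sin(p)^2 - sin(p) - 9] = (3*sin(p)^2 - 4*sin(p) - 1)*cos(p)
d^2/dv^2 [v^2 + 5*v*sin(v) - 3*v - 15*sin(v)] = -5*v*sin(v) + 15*sin(v) + 10*cos(v) + 2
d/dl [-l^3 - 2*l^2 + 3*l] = -3*l^2 - 4*l + 3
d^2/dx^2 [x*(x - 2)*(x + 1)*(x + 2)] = 12*x^2 + 6*x - 8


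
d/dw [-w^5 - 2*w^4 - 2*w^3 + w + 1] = -5*w^4 - 8*w^3 - 6*w^2 + 1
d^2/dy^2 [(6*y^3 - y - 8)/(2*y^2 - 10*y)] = (149*y^3 - 24*y^2 + 120*y - 200)/(y^3*(y^3 - 15*y^2 + 75*y - 125))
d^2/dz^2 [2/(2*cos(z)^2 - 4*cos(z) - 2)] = (8*sin(z)^4 - 20*sin(z)^2 + 11*cos(z) - 3*cos(3*z) - 8)/(2*(sin(z)^2 + 2*cos(z))^3)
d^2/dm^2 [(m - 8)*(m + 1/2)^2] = 6*m - 14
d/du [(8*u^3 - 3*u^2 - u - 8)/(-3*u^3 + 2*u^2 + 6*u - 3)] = (7*u^4 + 90*u^3 - 160*u^2 + 50*u + 51)/(9*u^6 - 12*u^5 - 32*u^4 + 42*u^3 + 24*u^2 - 36*u + 9)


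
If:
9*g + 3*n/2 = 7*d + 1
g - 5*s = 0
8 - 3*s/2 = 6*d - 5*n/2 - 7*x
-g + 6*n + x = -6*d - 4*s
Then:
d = 7143*x/9452 + 4331/4726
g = 205*x/278 + 135/139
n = -4243*x/4726 - 2089/2363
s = 41*x/278 + 27/139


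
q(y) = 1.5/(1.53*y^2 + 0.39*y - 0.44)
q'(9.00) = -0.00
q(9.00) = 0.01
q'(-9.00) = 0.00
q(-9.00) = 0.01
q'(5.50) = -0.01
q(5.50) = 0.03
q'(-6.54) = 0.01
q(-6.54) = 0.02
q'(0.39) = -779.85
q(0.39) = -27.18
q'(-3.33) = 0.06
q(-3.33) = 0.10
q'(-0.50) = 26.82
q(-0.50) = -5.94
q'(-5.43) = 0.01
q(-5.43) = 0.04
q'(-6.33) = 0.01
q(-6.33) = 0.03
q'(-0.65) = 1082.33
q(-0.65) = -31.86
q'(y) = 1.5*(-3.06*y - 0.39)/(1.53*y^2 + 0.39*y - 0.44)^2 = (-4.59*y - 0.585)/(1.53*y^2 + 0.39*y - 0.44)^2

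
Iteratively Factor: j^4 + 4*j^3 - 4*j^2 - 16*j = (j + 2)*(j^3 + 2*j^2 - 8*j) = (j - 2)*(j + 2)*(j^2 + 4*j) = j*(j - 2)*(j + 2)*(j + 4)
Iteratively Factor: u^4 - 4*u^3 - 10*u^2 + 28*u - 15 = (u - 1)*(u^3 - 3*u^2 - 13*u + 15) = (u - 1)^2*(u^2 - 2*u - 15) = (u - 1)^2*(u + 3)*(u - 5)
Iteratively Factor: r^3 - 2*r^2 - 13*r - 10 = (r - 5)*(r^2 + 3*r + 2) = (r - 5)*(r + 1)*(r + 2)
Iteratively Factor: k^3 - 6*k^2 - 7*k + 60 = (k + 3)*(k^2 - 9*k + 20) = (k - 5)*(k + 3)*(k - 4)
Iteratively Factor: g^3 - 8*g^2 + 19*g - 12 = (g - 3)*(g^2 - 5*g + 4) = (g - 4)*(g - 3)*(g - 1)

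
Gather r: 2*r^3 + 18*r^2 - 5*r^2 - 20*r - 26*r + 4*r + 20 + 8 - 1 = 2*r^3 + 13*r^2 - 42*r + 27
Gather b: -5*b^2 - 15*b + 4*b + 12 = -5*b^2 - 11*b + 12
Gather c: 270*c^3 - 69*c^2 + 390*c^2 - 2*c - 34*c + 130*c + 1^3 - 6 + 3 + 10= 270*c^3 + 321*c^2 + 94*c + 8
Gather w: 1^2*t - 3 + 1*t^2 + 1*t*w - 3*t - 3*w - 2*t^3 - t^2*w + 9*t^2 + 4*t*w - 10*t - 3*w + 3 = -2*t^3 + 10*t^2 - 12*t + w*(-t^2 + 5*t - 6)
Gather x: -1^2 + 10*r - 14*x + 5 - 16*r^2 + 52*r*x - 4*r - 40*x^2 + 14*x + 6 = -16*r^2 + 52*r*x + 6*r - 40*x^2 + 10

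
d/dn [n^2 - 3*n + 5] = 2*n - 3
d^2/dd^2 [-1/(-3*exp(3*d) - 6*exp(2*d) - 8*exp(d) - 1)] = (2*(9*exp(2*d) + 12*exp(d) + 8)^2*exp(d) - (27*exp(2*d) + 24*exp(d) + 8)*(3*exp(3*d) + 6*exp(2*d) + 8*exp(d) + 1))*exp(d)/(3*exp(3*d) + 6*exp(2*d) + 8*exp(d) + 1)^3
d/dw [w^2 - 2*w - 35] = 2*w - 2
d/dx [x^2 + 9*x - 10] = 2*x + 9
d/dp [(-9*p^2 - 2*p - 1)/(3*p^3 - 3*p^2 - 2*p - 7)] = 3*(9*p^4 + 4*p^3 + 7*p^2 + 40*p + 4)/(9*p^6 - 18*p^5 - 3*p^4 - 30*p^3 + 46*p^2 + 28*p + 49)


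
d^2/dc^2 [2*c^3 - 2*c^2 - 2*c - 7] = 12*c - 4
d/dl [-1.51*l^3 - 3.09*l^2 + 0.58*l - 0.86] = -4.53*l^2 - 6.18*l + 0.58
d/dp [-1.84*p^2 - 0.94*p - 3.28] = -3.68*p - 0.94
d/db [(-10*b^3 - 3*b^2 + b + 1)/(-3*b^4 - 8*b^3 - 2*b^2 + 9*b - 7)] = (-30*b^6 - 18*b^5 + 5*b^4 - 152*b^3 + 209*b^2 + 46*b - 16)/(9*b^8 + 48*b^7 + 76*b^6 - 22*b^5 - 98*b^4 + 76*b^3 + 109*b^2 - 126*b + 49)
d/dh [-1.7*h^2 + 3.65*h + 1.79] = 3.65 - 3.4*h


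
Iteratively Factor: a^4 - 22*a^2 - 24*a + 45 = (a - 1)*(a^3 + a^2 - 21*a - 45) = (a - 1)*(a + 3)*(a^2 - 2*a - 15) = (a - 5)*(a - 1)*(a + 3)*(a + 3)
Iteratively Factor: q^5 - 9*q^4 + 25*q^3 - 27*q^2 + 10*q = (q - 5)*(q^4 - 4*q^3 + 5*q^2 - 2*q) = (q - 5)*(q - 1)*(q^3 - 3*q^2 + 2*q) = q*(q - 5)*(q - 1)*(q^2 - 3*q + 2) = q*(q - 5)*(q - 2)*(q - 1)*(q - 1)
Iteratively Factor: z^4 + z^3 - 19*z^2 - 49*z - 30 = (z - 5)*(z^3 + 6*z^2 + 11*z + 6) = (z - 5)*(z + 2)*(z^2 + 4*z + 3) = (z - 5)*(z + 2)*(z + 3)*(z + 1)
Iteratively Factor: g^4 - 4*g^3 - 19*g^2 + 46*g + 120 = (g - 5)*(g^3 + g^2 - 14*g - 24) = (g - 5)*(g - 4)*(g^2 + 5*g + 6) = (g - 5)*(g - 4)*(g + 2)*(g + 3)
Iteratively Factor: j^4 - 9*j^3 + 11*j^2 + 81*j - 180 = (j - 5)*(j^3 - 4*j^2 - 9*j + 36) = (j - 5)*(j + 3)*(j^2 - 7*j + 12) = (j - 5)*(j - 3)*(j + 3)*(j - 4)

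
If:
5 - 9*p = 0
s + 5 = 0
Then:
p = 5/9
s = -5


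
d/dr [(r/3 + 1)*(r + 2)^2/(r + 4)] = (r + 2)*(-(r + 2)*(r + 3) + (r + 4)*(3*r + 8))/(3*(r + 4)^2)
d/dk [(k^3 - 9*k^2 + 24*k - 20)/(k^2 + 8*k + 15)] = (k^4 + 16*k^3 - 51*k^2 - 230*k + 520)/(k^4 + 16*k^3 + 94*k^2 + 240*k + 225)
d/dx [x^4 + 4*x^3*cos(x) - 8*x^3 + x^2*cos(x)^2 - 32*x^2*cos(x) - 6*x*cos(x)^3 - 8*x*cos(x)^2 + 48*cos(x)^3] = -4*x^3*sin(x) + 4*x^3 + 32*x^2*sin(x) - x^2*sin(2*x) + 12*x^2*cos(x) - 24*x^2 + 18*x*sin(x)*cos(x)^2 + 8*x*sin(2*x) + 2*x*cos(x)^2 - 64*x*cos(x) - 144*sin(x)*cos(x)^2 - 6*cos(x)^3 - 8*cos(x)^2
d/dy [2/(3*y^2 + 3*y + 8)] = 6*(-2*y - 1)/(3*y^2 + 3*y + 8)^2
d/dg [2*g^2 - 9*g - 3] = 4*g - 9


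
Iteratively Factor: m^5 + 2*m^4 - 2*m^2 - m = (m)*(m^4 + 2*m^3 - 2*m - 1) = m*(m + 1)*(m^3 + m^2 - m - 1) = m*(m - 1)*(m + 1)*(m^2 + 2*m + 1) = m*(m - 1)*(m + 1)^2*(m + 1)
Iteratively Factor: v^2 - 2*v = (v - 2)*(v)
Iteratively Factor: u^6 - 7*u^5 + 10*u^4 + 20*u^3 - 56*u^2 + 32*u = (u - 1)*(u^5 - 6*u^4 + 4*u^3 + 24*u^2 - 32*u) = (u - 4)*(u - 1)*(u^4 - 2*u^3 - 4*u^2 + 8*u) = (u - 4)*(u - 2)*(u - 1)*(u^3 - 4*u) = u*(u - 4)*(u - 2)*(u - 1)*(u^2 - 4) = u*(u - 4)*(u - 2)^2*(u - 1)*(u + 2)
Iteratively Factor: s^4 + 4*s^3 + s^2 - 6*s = (s + 2)*(s^3 + 2*s^2 - 3*s) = (s + 2)*(s + 3)*(s^2 - s) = (s - 1)*(s + 2)*(s + 3)*(s)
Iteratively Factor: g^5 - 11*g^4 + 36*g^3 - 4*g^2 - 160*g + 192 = (g + 2)*(g^4 - 13*g^3 + 62*g^2 - 128*g + 96) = (g - 2)*(g + 2)*(g^3 - 11*g^2 + 40*g - 48) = (g - 4)*(g - 2)*(g + 2)*(g^2 - 7*g + 12) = (g - 4)^2*(g - 2)*(g + 2)*(g - 3)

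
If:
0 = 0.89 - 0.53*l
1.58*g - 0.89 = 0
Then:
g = 0.56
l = 1.68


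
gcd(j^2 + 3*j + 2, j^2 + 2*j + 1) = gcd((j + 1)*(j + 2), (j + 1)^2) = j + 1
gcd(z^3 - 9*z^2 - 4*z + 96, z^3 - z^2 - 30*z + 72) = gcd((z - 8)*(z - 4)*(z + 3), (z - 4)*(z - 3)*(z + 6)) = z - 4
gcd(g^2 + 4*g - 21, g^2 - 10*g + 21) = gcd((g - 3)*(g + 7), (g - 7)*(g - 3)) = g - 3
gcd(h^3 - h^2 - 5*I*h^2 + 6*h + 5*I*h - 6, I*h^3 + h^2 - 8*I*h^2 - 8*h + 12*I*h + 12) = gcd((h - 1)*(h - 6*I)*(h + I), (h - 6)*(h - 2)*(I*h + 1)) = 1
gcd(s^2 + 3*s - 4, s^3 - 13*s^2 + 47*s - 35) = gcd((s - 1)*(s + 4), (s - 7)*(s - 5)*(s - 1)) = s - 1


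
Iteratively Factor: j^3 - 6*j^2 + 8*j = (j - 2)*(j^2 - 4*j) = j*(j - 2)*(j - 4)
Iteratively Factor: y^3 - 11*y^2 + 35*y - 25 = (y - 5)*(y^2 - 6*y + 5) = (y - 5)^2*(y - 1)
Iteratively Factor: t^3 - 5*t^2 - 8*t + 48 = (t - 4)*(t^2 - t - 12) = (t - 4)*(t + 3)*(t - 4)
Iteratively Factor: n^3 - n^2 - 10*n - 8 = (n + 2)*(n^2 - 3*n - 4) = (n + 1)*(n + 2)*(n - 4)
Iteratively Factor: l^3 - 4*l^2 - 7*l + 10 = (l - 5)*(l^2 + l - 2) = (l - 5)*(l - 1)*(l + 2)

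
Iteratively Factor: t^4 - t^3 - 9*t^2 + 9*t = (t + 3)*(t^3 - 4*t^2 + 3*t) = t*(t + 3)*(t^2 - 4*t + 3) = t*(t - 1)*(t + 3)*(t - 3)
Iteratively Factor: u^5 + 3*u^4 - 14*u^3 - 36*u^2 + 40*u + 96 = (u - 2)*(u^4 + 5*u^3 - 4*u^2 - 44*u - 48) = (u - 2)*(u + 2)*(u^3 + 3*u^2 - 10*u - 24) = (u - 2)*(u + 2)^2*(u^2 + u - 12) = (u - 2)*(u + 2)^2*(u + 4)*(u - 3)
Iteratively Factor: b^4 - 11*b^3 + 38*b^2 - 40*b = (b - 2)*(b^3 - 9*b^2 + 20*b) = (b - 5)*(b - 2)*(b^2 - 4*b) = b*(b - 5)*(b - 2)*(b - 4)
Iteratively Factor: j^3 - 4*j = (j + 2)*(j^2 - 2*j) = (j - 2)*(j + 2)*(j)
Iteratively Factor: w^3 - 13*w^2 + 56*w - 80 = (w - 5)*(w^2 - 8*w + 16) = (w - 5)*(w - 4)*(w - 4)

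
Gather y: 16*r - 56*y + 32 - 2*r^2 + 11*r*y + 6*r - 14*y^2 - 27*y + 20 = -2*r^2 + 22*r - 14*y^2 + y*(11*r - 83) + 52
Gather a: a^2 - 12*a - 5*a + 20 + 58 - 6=a^2 - 17*a + 72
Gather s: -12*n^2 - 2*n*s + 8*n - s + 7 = -12*n^2 + 8*n + s*(-2*n - 1) + 7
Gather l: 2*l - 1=2*l - 1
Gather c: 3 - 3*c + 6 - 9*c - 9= -12*c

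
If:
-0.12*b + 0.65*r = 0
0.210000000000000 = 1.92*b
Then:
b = 0.11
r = 0.02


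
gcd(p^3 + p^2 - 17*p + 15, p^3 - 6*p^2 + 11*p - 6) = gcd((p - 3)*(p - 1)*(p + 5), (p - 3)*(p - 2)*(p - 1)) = p^2 - 4*p + 3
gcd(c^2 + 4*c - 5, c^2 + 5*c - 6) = c - 1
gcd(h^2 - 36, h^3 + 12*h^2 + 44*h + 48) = h + 6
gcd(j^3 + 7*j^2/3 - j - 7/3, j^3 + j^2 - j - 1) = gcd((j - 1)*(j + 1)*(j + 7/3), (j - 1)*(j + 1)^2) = j^2 - 1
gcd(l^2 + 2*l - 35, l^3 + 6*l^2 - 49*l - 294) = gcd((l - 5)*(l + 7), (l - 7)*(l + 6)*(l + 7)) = l + 7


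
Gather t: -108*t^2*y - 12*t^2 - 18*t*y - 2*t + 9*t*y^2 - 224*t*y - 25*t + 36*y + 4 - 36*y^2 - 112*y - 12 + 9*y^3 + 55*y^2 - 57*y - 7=t^2*(-108*y - 12) + t*(9*y^2 - 242*y - 27) + 9*y^3 + 19*y^2 - 133*y - 15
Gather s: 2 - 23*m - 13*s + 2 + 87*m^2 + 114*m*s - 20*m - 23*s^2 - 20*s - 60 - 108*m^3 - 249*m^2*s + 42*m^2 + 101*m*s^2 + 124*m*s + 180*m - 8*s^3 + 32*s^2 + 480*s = -108*m^3 + 129*m^2 + 137*m - 8*s^3 + s^2*(101*m + 9) + s*(-249*m^2 + 238*m + 447) - 56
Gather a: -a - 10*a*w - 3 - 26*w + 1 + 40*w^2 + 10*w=a*(-10*w - 1) + 40*w^2 - 16*w - 2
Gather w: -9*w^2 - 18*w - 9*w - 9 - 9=-9*w^2 - 27*w - 18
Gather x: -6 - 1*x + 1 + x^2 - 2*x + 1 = x^2 - 3*x - 4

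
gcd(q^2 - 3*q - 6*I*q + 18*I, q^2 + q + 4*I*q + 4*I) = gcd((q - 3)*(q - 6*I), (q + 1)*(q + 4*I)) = 1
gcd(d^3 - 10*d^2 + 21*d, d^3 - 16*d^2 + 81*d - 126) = d^2 - 10*d + 21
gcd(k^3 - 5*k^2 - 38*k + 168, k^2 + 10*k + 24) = k + 6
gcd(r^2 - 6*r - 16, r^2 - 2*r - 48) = r - 8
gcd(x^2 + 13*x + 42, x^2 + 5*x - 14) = x + 7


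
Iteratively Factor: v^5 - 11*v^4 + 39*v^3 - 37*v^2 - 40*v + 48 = (v - 4)*(v^4 - 7*v^3 + 11*v^2 + 7*v - 12) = (v - 4)*(v - 1)*(v^3 - 6*v^2 + 5*v + 12) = (v - 4)*(v - 3)*(v - 1)*(v^2 - 3*v - 4) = (v - 4)*(v - 3)*(v - 1)*(v + 1)*(v - 4)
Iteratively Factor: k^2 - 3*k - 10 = (k + 2)*(k - 5)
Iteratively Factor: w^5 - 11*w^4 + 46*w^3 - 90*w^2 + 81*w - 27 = (w - 3)*(w^4 - 8*w^3 + 22*w^2 - 24*w + 9) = (w - 3)^2*(w^3 - 5*w^2 + 7*w - 3) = (w - 3)^2*(w - 1)*(w^2 - 4*w + 3) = (w - 3)^3*(w - 1)*(w - 1)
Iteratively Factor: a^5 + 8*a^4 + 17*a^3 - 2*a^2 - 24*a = (a + 2)*(a^4 + 6*a^3 + 5*a^2 - 12*a) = (a - 1)*(a + 2)*(a^3 + 7*a^2 + 12*a) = a*(a - 1)*(a + 2)*(a^2 + 7*a + 12) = a*(a - 1)*(a + 2)*(a + 4)*(a + 3)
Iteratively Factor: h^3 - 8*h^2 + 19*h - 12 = (h - 1)*(h^2 - 7*h + 12) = (h - 4)*(h - 1)*(h - 3)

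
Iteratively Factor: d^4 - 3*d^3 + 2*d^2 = (d)*(d^3 - 3*d^2 + 2*d) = d*(d - 1)*(d^2 - 2*d) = d*(d - 2)*(d - 1)*(d)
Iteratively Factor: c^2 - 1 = (c + 1)*(c - 1)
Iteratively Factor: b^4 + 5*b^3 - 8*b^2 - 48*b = (b - 3)*(b^3 + 8*b^2 + 16*b) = (b - 3)*(b + 4)*(b^2 + 4*b) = (b - 3)*(b + 4)^2*(b)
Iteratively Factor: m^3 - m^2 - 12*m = (m + 3)*(m^2 - 4*m) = m*(m + 3)*(m - 4)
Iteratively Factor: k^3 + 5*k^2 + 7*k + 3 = (k + 1)*(k^2 + 4*k + 3) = (k + 1)^2*(k + 3)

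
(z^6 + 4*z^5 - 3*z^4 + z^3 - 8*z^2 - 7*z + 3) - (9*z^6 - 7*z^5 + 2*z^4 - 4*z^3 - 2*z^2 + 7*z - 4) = -8*z^6 + 11*z^5 - 5*z^4 + 5*z^3 - 6*z^2 - 14*z + 7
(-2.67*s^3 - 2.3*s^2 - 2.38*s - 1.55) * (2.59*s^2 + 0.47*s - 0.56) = -6.9153*s^5 - 7.2119*s^4 - 5.75*s^3 - 3.8451*s^2 + 0.6043*s + 0.868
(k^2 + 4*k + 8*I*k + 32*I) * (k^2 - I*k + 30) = k^4 + 4*k^3 + 7*I*k^3 + 38*k^2 + 28*I*k^2 + 152*k + 240*I*k + 960*I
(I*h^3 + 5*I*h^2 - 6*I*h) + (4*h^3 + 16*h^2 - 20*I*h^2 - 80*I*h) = 4*h^3 + I*h^3 + 16*h^2 - 15*I*h^2 - 86*I*h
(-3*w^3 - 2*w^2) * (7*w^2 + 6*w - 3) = -21*w^5 - 32*w^4 - 3*w^3 + 6*w^2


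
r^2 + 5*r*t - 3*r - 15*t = (r - 3)*(r + 5*t)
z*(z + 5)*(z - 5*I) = z^3 + 5*z^2 - 5*I*z^2 - 25*I*z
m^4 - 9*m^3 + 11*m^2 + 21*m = m*(m - 7)*(m - 3)*(m + 1)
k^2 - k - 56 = (k - 8)*(k + 7)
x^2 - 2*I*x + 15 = (x - 5*I)*(x + 3*I)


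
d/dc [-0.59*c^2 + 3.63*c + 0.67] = 3.63 - 1.18*c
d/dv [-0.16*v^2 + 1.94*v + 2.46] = 1.94 - 0.32*v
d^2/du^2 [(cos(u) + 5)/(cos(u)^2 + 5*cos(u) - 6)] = (-9*(1 - cos(2*u))^2*cos(u) - 15*(1 - cos(2*u))^2 - 325*cos(u) - 550*cos(2*u) - 117*cos(3*u) + 2*cos(5*u) + 990)/(4*(cos(u) - 1)^3*(cos(u) + 6)^3)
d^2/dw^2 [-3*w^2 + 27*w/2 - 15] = -6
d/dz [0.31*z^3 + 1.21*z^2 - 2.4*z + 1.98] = 0.93*z^2 + 2.42*z - 2.4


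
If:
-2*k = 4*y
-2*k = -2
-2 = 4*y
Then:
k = 1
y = -1/2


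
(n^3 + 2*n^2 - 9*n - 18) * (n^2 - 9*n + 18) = n^5 - 7*n^4 - 9*n^3 + 99*n^2 - 324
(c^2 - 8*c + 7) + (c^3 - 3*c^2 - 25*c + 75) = c^3 - 2*c^2 - 33*c + 82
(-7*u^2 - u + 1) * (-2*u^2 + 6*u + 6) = 14*u^4 - 40*u^3 - 50*u^2 + 6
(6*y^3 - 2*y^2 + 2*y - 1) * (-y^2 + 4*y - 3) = -6*y^5 + 26*y^4 - 28*y^3 + 15*y^2 - 10*y + 3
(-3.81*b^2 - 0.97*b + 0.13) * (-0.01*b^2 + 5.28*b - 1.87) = 0.0381*b^4 - 20.1071*b^3 + 2.0018*b^2 + 2.5003*b - 0.2431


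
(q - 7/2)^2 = q^2 - 7*q + 49/4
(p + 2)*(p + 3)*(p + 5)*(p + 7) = p^4 + 17*p^3 + 101*p^2 + 247*p + 210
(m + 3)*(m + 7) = m^2 + 10*m + 21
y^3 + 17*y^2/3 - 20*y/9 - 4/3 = (y - 2/3)*(y + 1/3)*(y + 6)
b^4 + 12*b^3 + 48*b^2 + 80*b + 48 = (b + 2)^3*(b + 6)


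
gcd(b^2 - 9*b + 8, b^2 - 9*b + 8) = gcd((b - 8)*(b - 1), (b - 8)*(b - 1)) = b^2 - 9*b + 8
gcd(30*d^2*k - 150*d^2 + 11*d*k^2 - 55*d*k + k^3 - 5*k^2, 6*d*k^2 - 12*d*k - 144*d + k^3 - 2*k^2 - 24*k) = 6*d + k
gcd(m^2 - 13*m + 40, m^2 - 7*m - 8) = m - 8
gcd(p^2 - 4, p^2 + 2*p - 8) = p - 2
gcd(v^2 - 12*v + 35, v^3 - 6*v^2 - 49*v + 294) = v - 7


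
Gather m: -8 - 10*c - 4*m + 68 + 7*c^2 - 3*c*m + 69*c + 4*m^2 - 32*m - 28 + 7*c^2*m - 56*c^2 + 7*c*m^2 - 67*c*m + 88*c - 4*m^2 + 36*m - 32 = -49*c^2 + 7*c*m^2 + 147*c + m*(7*c^2 - 70*c)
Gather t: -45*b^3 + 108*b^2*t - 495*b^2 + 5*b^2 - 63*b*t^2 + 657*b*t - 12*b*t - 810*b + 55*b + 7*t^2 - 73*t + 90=-45*b^3 - 490*b^2 - 755*b + t^2*(7 - 63*b) + t*(108*b^2 + 645*b - 73) + 90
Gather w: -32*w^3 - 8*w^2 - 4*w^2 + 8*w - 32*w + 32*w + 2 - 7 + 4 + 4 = -32*w^3 - 12*w^2 + 8*w + 3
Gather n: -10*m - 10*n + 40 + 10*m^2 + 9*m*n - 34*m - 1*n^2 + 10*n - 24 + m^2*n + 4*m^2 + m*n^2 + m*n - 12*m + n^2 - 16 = 14*m^2 + m*n^2 - 56*m + n*(m^2 + 10*m)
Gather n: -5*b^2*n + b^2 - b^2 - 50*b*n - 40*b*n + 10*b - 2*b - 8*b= n*(-5*b^2 - 90*b)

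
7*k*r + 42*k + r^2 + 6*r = (7*k + r)*(r + 6)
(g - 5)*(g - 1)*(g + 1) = g^3 - 5*g^2 - g + 5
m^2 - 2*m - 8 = (m - 4)*(m + 2)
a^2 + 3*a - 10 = (a - 2)*(a + 5)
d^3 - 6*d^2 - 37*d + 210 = (d - 7)*(d - 5)*(d + 6)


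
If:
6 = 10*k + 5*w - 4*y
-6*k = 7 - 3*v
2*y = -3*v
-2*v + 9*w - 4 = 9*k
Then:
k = -346/789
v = 383/263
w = 260/789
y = -1149/526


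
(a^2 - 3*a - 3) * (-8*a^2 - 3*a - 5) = -8*a^4 + 21*a^3 + 28*a^2 + 24*a + 15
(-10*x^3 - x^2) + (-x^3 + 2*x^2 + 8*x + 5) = -11*x^3 + x^2 + 8*x + 5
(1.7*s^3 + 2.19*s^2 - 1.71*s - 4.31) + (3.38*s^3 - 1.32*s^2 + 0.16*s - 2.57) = 5.08*s^3 + 0.87*s^2 - 1.55*s - 6.88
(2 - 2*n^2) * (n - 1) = -2*n^3 + 2*n^2 + 2*n - 2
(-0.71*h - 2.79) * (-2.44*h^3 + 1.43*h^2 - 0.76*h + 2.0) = 1.7324*h^4 + 5.7923*h^3 - 3.4501*h^2 + 0.7004*h - 5.58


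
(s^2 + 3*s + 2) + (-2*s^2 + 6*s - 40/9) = -s^2 + 9*s - 22/9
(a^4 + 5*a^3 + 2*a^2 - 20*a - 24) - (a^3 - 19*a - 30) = a^4 + 4*a^3 + 2*a^2 - a + 6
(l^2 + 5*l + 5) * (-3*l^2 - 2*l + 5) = -3*l^4 - 17*l^3 - 20*l^2 + 15*l + 25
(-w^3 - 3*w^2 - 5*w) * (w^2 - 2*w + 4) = -w^5 - w^4 - 3*w^3 - 2*w^2 - 20*w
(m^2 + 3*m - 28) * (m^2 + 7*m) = m^4 + 10*m^3 - 7*m^2 - 196*m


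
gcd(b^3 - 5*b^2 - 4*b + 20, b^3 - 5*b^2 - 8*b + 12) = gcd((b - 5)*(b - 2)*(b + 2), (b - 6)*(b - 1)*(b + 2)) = b + 2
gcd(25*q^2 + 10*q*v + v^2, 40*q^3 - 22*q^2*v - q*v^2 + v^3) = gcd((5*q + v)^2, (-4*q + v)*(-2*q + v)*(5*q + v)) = 5*q + v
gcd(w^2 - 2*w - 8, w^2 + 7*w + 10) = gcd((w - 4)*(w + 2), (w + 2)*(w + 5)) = w + 2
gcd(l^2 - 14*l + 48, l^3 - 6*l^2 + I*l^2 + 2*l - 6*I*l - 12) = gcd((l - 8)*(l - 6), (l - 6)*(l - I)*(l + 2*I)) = l - 6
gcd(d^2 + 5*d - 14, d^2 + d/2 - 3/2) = 1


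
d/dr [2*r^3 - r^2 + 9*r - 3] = 6*r^2 - 2*r + 9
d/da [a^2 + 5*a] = 2*a + 5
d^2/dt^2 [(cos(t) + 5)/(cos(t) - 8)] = 13*(sin(t)^2 - 8*cos(t) + 1)/(cos(t) - 8)^3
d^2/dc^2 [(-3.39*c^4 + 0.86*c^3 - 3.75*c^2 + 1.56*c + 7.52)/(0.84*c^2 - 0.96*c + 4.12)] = (-4.78396799999999*c^6 + 16.402176*c^5 - 89.138016*c^4 + 206.316096*c^3 - 601.222752*c^2 + 18.810048*c - 153.157344)/(0.592704*c^6 - 2.032128*c^5 + 11.043648*c^4 - 20.818944*c^3 + 54.166464*c^2 - 48.886272*c + 69.934528)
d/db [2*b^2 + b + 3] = 4*b + 1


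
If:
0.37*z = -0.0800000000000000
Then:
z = -0.22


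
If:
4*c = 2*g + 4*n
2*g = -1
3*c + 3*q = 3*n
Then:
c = n - 1/4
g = -1/2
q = 1/4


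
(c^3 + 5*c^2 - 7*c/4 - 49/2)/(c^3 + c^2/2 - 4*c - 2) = (4*c^2 + 28*c + 49)/(2*(2*c^2 + 5*c + 2))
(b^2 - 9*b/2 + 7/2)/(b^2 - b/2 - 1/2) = (2*b - 7)/(2*b + 1)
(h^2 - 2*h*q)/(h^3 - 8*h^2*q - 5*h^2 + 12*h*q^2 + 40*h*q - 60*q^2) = h/(h^2 - 6*h*q - 5*h + 30*q)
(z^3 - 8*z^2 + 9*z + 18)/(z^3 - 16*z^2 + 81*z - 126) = (z + 1)/(z - 7)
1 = 1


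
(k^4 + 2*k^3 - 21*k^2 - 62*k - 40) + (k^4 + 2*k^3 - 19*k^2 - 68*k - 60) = 2*k^4 + 4*k^3 - 40*k^2 - 130*k - 100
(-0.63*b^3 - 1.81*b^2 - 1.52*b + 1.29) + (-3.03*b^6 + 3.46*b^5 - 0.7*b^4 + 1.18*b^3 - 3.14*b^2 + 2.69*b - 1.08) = -3.03*b^6 + 3.46*b^5 - 0.7*b^4 + 0.55*b^3 - 4.95*b^2 + 1.17*b + 0.21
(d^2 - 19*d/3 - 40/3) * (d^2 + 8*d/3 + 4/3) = d^4 - 11*d^3/3 - 260*d^2/9 - 44*d - 160/9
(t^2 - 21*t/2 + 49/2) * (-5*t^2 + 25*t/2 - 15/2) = -5*t^4 + 65*t^3 - 1045*t^2/4 + 385*t - 735/4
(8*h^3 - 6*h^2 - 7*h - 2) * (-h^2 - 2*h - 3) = -8*h^5 - 10*h^4 - 5*h^3 + 34*h^2 + 25*h + 6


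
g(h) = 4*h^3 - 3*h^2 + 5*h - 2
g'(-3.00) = 131.00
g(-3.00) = -152.00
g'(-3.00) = 131.00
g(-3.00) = -152.00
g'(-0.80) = 17.48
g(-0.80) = -9.97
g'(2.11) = 45.77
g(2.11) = 32.77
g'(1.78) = 32.34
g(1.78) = 19.95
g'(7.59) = 650.76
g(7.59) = 1612.11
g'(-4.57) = 283.04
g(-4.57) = -469.28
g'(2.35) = 57.17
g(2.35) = 45.09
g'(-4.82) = 312.71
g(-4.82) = -543.72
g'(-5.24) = 365.93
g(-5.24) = -686.08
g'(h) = 12*h^2 - 6*h + 5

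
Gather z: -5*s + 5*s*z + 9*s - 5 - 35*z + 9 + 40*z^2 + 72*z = 4*s + 40*z^2 + z*(5*s + 37) + 4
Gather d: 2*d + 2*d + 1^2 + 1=4*d + 2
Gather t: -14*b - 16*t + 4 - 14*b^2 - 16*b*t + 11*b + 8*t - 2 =-14*b^2 - 3*b + t*(-16*b - 8) + 2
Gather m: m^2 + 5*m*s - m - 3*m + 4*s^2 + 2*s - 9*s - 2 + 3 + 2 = m^2 + m*(5*s - 4) + 4*s^2 - 7*s + 3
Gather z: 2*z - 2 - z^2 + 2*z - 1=-z^2 + 4*z - 3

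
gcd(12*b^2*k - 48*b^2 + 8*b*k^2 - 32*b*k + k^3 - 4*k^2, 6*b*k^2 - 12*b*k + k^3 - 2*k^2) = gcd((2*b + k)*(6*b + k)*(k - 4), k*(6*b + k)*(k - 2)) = 6*b + k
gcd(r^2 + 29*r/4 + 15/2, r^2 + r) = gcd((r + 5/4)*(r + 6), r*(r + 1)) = 1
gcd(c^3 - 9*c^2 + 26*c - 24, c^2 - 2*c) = c - 2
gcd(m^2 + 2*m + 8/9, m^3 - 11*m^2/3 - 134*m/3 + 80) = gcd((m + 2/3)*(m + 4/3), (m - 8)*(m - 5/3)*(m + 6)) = 1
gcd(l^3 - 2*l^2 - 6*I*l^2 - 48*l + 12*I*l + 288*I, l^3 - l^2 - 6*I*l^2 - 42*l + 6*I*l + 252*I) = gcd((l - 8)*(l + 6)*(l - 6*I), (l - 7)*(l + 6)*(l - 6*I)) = l^2 + l*(6 - 6*I) - 36*I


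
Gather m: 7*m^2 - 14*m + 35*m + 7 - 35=7*m^2 + 21*m - 28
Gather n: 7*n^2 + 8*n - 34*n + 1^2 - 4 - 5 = 7*n^2 - 26*n - 8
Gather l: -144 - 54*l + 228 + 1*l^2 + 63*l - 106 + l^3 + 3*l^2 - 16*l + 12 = l^3 + 4*l^2 - 7*l - 10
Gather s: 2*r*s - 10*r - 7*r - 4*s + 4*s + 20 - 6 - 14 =2*r*s - 17*r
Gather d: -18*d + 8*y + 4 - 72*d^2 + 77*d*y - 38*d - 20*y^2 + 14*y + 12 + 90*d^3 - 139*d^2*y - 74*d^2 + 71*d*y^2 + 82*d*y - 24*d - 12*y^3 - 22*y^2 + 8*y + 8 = 90*d^3 + d^2*(-139*y - 146) + d*(71*y^2 + 159*y - 80) - 12*y^3 - 42*y^2 + 30*y + 24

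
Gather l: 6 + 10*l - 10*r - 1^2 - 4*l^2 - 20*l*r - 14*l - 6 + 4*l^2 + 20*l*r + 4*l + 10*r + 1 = 0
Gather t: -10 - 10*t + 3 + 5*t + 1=-5*t - 6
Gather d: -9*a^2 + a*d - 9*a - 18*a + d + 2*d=-9*a^2 - 27*a + d*(a + 3)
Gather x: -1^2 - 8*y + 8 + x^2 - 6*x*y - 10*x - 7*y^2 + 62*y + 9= x^2 + x*(-6*y - 10) - 7*y^2 + 54*y + 16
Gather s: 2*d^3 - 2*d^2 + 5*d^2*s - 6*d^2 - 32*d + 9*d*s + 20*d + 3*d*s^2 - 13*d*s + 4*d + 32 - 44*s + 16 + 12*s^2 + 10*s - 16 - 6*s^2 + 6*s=2*d^3 - 8*d^2 - 8*d + s^2*(3*d + 6) + s*(5*d^2 - 4*d - 28) + 32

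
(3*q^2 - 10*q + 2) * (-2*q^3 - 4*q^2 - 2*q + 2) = -6*q^5 + 8*q^4 + 30*q^3 + 18*q^2 - 24*q + 4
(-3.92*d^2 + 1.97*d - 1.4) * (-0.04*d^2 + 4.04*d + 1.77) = 0.1568*d^4 - 15.9156*d^3 + 1.0764*d^2 - 2.1691*d - 2.478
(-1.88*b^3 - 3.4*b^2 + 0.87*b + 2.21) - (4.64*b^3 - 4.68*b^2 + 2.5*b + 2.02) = -6.52*b^3 + 1.28*b^2 - 1.63*b + 0.19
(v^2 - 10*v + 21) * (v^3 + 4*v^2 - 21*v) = v^5 - 6*v^4 - 40*v^3 + 294*v^2 - 441*v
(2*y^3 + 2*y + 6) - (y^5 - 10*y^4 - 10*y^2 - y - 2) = -y^5 + 10*y^4 + 2*y^3 + 10*y^2 + 3*y + 8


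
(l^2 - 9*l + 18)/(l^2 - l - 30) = (l - 3)/(l + 5)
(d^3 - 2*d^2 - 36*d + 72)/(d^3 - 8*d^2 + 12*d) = (d + 6)/d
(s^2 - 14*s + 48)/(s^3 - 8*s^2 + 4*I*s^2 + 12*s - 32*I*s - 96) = (s - 6)/(s^2 + 4*I*s + 12)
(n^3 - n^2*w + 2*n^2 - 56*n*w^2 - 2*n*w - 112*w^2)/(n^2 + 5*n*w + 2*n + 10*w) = (n^2 - n*w - 56*w^2)/(n + 5*w)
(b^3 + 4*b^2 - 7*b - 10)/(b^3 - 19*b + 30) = (b + 1)/(b - 3)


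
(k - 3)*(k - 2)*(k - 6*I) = k^3 - 5*k^2 - 6*I*k^2 + 6*k + 30*I*k - 36*I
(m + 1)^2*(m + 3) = m^3 + 5*m^2 + 7*m + 3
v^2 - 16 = (v - 4)*(v + 4)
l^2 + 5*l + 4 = (l + 1)*(l + 4)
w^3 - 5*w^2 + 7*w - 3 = (w - 3)*(w - 1)^2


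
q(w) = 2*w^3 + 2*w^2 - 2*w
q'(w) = 6*w^2 + 4*w - 2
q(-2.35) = -10.21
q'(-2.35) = 21.74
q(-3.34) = -45.53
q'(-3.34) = 51.57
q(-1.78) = -1.38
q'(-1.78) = 9.89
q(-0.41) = 1.02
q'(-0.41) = -2.63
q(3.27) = 84.78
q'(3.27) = 75.24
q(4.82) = 260.79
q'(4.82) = 156.67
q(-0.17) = 0.39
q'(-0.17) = -2.51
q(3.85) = 136.08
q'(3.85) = 102.34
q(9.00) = 1602.00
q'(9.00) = 520.00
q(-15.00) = -6270.00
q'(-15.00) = 1288.00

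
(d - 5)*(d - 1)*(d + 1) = d^3 - 5*d^2 - d + 5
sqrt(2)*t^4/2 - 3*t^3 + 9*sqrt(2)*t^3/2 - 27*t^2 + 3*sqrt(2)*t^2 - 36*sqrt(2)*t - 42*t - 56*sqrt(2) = (t + 7)*(t - 4*sqrt(2))*(t + sqrt(2))*(sqrt(2)*t/2 + sqrt(2))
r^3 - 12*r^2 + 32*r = r*(r - 8)*(r - 4)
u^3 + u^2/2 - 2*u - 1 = (u + 1/2)*(u - sqrt(2))*(u + sqrt(2))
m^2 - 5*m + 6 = (m - 3)*(m - 2)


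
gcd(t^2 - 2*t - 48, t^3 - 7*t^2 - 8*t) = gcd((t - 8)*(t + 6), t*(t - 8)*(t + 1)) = t - 8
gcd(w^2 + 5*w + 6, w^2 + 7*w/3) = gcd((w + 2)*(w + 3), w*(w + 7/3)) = 1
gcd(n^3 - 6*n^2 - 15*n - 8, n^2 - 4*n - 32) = n - 8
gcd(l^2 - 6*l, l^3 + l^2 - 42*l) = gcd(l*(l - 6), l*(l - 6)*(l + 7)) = l^2 - 6*l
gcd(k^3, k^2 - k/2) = k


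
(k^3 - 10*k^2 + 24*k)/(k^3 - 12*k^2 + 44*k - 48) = k/(k - 2)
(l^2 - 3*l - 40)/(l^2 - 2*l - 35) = (l - 8)/(l - 7)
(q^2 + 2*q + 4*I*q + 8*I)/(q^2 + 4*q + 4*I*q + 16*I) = (q + 2)/(q + 4)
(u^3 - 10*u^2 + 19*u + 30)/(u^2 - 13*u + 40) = (u^2 - 5*u - 6)/(u - 8)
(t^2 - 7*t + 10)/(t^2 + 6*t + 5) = (t^2 - 7*t + 10)/(t^2 + 6*t + 5)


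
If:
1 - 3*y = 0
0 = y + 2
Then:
No Solution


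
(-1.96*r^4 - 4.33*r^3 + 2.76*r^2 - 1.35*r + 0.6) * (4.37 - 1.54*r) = 3.0184*r^5 - 1.897*r^4 - 23.1725*r^3 + 14.1402*r^2 - 6.8235*r + 2.622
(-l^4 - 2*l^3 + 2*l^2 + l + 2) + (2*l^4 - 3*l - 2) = l^4 - 2*l^3 + 2*l^2 - 2*l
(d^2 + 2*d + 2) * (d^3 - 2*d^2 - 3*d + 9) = d^5 - 5*d^3 - d^2 + 12*d + 18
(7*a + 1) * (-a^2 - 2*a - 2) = -7*a^3 - 15*a^2 - 16*a - 2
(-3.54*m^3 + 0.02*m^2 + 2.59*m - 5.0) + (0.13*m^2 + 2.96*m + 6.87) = -3.54*m^3 + 0.15*m^2 + 5.55*m + 1.87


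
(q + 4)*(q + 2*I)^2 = q^3 + 4*q^2 + 4*I*q^2 - 4*q + 16*I*q - 16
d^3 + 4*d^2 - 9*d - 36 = (d - 3)*(d + 3)*(d + 4)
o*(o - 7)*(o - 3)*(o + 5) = o^4 - 5*o^3 - 29*o^2 + 105*o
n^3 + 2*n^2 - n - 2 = (n - 1)*(n + 1)*(n + 2)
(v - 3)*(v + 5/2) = v^2 - v/2 - 15/2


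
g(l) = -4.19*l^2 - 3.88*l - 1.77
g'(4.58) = -42.26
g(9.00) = -376.08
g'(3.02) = -29.19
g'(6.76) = -60.53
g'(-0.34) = -1.03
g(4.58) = -107.43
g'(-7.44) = 58.47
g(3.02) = -51.70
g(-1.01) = -2.13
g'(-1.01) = 4.58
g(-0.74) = -1.19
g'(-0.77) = 2.57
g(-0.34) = -0.94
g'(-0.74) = 2.32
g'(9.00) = -79.30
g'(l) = -8.38*l - 3.88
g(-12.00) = -558.57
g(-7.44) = -204.83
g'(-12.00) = 96.68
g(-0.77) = -1.27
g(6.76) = -219.47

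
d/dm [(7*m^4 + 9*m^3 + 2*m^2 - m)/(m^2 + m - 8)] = (14*m^5 + 30*m^4 - 206*m^3 - 213*m^2 - 32*m + 8)/(m^4 + 2*m^3 - 15*m^2 - 16*m + 64)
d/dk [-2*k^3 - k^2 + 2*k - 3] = -6*k^2 - 2*k + 2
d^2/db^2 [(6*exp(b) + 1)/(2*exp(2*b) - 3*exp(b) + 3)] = (24*exp(4*b) + 52*exp(3*b) - 234*exp(2*b) + 39*exp(b) + 63)*exp(b)/(8*exp(6*b) - 36*exp(5*b) + 90*exp(4*b) - 135*exp(3*b) + 135*exp(2*b) - 81*exp(b) + 27)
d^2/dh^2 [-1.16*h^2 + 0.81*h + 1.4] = -2.32000000000000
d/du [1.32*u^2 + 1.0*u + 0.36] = 2.64*u + 1.0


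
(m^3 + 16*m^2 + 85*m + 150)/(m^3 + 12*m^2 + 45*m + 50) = (m + 6)/(m + 2)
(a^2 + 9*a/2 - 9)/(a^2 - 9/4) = 2*(a + 6)/(2*a + 3)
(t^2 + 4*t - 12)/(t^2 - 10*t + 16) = (t + 6)/(t - 8)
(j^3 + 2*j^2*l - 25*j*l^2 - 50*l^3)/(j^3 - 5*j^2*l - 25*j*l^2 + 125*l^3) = (j + 2*l)/(j - 5*l)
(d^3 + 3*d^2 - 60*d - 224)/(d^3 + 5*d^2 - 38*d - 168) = (d - 8)/(d - 6)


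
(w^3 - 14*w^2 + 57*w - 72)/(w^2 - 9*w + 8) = (w^2 - 6*w + 9)/(w - 1)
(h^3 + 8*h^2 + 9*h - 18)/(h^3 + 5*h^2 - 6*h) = (h + 3)/h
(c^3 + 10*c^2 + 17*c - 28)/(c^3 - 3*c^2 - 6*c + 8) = (c^2 + 11*c + 28)/(c^2 - 2*c - 8)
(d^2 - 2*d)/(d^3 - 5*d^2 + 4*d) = (d - 2)/(d^2 - 5*d + 4)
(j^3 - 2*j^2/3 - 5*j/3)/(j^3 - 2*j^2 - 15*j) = (-3*j^2 + 2*j + 5)/(3*(-j^2 + 2*j + 15))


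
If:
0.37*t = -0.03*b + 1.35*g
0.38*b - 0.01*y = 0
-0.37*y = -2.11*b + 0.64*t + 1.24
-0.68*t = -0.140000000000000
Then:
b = -0.11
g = 0.05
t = 0.21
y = -4.36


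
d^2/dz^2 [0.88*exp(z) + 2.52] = 0.88*exp(z)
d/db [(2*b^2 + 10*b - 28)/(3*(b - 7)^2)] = 2*(-19*b - 7)/(3*(b^3 - 21*b^2 + 147*b - 343))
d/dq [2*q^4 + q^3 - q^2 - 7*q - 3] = 8*q^3 + 3*q^2 - 2*q - 7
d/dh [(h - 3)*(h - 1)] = 2*h - 4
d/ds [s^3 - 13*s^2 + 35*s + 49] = 3*s^2 - 26*s + 35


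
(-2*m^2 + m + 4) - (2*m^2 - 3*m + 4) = -4*m^2 + 4*m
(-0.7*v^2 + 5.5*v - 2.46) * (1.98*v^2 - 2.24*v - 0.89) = -1.386*v^4 + 12.458*v^3 - 16.5678*v^2 + 0.6154*v + 2.1894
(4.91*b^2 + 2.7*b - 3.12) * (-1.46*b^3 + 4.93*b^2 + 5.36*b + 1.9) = -7.1686*b^5 + 20.2643*b^4 + 44.1838*b^3 + 8.4194*b^2 - 11.5932*b - 5.928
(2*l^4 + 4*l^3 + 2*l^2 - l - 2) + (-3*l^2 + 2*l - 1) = 2*l^4 + 4*l^3 - l^2 + l - 3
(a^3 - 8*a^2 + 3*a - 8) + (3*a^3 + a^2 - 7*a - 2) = 4*a^3 - 7*a^2 - 4*a - 10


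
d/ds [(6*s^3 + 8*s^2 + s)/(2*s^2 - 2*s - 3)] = 3*(4*s^4 - 8*s^3 - 24*s^2 - 16*s - 1)/(4*s^4 - 8*s^3 - 8*s^2 + 12*s + 9)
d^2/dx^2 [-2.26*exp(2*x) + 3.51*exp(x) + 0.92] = (3.51 - 9.04*exp(x))*exp(x)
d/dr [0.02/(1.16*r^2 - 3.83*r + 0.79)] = (0.0766 - 0.0464*r)/(1.16*r^2 - 3.83*r + 0.79)^2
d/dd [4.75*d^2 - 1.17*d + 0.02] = 9.5*d - 1.17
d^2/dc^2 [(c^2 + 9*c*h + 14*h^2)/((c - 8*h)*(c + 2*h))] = 30*h/(c^3 - 24*c^2*h + 192*c*h^2 - 512*h^3)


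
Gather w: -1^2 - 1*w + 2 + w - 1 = 0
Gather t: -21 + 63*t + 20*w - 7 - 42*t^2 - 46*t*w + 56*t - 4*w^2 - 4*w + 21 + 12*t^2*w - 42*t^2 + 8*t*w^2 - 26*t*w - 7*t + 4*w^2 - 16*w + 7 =t^2*(12*w - 84) + t*(8*w^2 - 72*w + 112)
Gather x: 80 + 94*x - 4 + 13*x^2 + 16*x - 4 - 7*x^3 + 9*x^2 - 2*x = -7*x^3 + 22*x^2 + 108*x + 72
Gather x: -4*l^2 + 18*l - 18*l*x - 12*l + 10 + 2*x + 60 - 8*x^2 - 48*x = -4*l^2 + 6*l - 8*x^2 + x*(-18*l - 46) + 70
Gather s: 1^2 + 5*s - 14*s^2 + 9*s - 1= -14*s^2 + 14*s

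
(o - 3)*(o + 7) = o^2 + 4*o - 21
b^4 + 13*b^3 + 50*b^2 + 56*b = b*(b + 2)*(b + 4)*(b + 7)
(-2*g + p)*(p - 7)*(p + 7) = -2*g*p^2 + 98*g + p^3 - 49*p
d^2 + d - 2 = (d - 1)*(d + 2)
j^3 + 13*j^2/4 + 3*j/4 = j*(j + 1/4)*(j + 3)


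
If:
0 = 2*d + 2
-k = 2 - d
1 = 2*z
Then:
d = -1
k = -3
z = 1/2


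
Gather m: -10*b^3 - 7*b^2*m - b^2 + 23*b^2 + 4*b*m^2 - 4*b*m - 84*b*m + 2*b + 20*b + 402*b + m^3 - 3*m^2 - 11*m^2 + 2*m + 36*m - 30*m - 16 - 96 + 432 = -10*b^3 + 22*b^2 + 424*b + m^3 + m^2*(4*b - 14) + m*(-7*b^2 - 88*b + 8) + 320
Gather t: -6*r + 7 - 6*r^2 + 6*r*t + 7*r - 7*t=-6*r^2 + r + t*(6*r - 7) + 7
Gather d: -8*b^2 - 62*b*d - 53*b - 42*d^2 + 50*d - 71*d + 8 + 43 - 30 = -8*b^2 - 53*b - 42*d^2 + d*(-62*b - 21) + 21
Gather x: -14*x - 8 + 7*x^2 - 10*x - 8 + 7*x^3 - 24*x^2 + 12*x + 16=7*x^3 - 17*x^2 - 12*x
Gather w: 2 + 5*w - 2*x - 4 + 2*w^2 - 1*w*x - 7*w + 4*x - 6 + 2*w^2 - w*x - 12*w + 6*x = 4*w^2 + w*(-2*x - 14) + 8*x - 8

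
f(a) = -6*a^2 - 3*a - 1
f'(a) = -12*a - 3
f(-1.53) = -10.46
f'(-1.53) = 15.36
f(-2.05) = -20.06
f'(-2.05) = 21.60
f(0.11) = -1.40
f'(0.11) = -4.32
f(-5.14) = -144.10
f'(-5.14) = 58.68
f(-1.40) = -8.56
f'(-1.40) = 13.80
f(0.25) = -2.12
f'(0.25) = -6.00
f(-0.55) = -1.16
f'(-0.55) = 3.60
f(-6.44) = -230.52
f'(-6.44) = 74.28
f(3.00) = -64.00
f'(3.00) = -39.00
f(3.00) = -64.00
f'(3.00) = -39.00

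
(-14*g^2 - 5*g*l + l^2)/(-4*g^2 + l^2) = (7*g - l)/(2*g - l)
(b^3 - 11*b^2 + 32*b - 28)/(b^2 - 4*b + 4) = b - 7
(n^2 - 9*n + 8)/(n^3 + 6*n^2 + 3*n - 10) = (n - 8)/(n^2 + 7*n + 10)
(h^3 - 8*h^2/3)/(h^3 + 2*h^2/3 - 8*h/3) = h*(3*h - 8)/(3*h^2 + 2*h - 8)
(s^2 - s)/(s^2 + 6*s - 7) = s/(s + 7)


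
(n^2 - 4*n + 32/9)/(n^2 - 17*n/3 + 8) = (n - 4/3)/(n - 3)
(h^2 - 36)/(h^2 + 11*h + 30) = (h - 6)/(h + 5)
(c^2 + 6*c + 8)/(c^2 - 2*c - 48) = (c^2 + 6*c + 8)/(c^2 - 2*c - 48)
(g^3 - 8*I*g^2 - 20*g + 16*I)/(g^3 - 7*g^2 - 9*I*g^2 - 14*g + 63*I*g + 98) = (g^2 - 6*I*g - 8)/(g^2 - 7*g*(1 + I) + 49*I)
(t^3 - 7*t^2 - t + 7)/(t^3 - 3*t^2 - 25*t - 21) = (t - 1)/(t + 3)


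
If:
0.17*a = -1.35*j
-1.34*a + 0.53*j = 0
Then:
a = 0.00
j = 0.00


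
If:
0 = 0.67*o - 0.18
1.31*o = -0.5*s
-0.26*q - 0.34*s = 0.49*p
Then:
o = 0.27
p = 0.488406944867499 - 0.530612244897959*q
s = -0.70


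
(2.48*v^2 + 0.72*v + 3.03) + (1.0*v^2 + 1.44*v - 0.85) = 3.48*v^2 + 2.16*v + 2.18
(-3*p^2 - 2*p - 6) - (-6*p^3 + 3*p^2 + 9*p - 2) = 6*p^3 - 6*p^2 - 11*p - 4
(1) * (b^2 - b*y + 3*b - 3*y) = b^2 - b*y + 3*b - 3*y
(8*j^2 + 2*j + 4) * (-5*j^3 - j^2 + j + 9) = -40*j^5 - 18*j^4 - 14*j^3 + 70*j^2 + 22*j + 36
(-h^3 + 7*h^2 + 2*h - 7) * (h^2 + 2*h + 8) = -h^5 + 5*h^4 + 8*h^3 + 53*h^2 + 2*h - 56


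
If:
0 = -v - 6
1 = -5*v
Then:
No Solution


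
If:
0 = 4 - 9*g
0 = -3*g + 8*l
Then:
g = 4/9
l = 1/6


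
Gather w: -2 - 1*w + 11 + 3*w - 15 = 2*w - 6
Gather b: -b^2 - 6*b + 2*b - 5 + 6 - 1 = -b^2 - 4*b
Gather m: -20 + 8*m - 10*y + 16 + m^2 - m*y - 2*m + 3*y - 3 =m^2 + m*(6 - y) - 7*y - 7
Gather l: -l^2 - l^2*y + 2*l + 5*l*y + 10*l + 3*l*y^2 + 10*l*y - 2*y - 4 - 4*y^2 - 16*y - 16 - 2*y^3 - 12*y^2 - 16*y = l^2*(-y - 1) + l*(3*y^2 + 15*y + 12) - 2*y^3 - 16*y^2 - 34*y - 20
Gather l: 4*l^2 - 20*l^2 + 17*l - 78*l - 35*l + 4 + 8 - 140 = -16*l^2 - 96*l - 128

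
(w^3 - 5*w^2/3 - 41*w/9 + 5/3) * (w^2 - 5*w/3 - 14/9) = w^5 - 10*w^4/3 - 10*w^3/3 + 320*w^2/27 + 349*w/81 - 70/27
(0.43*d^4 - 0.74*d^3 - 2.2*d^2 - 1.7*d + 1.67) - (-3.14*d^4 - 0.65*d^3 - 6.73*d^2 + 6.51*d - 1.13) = 3.57*d^4 - 0.09*d^3 + 4.53*d^2 - 8.21*d + 2.8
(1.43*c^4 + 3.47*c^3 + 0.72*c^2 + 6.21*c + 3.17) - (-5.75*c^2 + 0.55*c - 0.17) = 1.43*c^4 + 3.47*c^3 + 6.47*c^2 + 5.66*c + 3.34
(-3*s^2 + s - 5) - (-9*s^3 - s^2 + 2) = 9*s^3 - 2*s^2 + s - 7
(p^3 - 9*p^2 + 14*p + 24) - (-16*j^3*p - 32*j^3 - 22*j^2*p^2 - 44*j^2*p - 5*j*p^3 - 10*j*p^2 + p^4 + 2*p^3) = 16*j^3*p + 32*j^3 + 22*j^2*p^2 + 44*j^2*p + 5*j*p^3 + 10*j*p^2 - p^4 - p^3 - 9*p^2 + 14*p + 24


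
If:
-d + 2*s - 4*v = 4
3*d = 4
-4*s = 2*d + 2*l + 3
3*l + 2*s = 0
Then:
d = 4/3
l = 17/12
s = -17/8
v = -115/48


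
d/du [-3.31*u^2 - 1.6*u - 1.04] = -6.62*u - 1.6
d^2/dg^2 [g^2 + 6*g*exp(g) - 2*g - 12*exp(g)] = 6*g*exp(g) + 2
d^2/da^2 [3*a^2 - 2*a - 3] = 6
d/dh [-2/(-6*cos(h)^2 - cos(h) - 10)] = 2*(12*cos(h) + 1)*sin(h)/(6*cos(h)^2 + cos(h) + 10)^2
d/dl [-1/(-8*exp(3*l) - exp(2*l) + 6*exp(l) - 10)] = 2*(-12*exp(2*l) - exp(l) + 3)*exp(l)/(8*exp(3*l) + exp(2*l) - 6*exp(l) + 10)^2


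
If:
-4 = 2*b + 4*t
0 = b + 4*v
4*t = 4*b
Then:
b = -2/3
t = -2/3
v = 1/6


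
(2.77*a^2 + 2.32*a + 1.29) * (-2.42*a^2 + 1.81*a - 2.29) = -6.7034*a^4 - 0.6007*a^3 - 5.2659*a^2 - 2.9779*a - 2.9541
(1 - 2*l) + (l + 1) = 2 - l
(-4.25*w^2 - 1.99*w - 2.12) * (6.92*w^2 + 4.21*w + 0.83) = -29.41*w^4 - 31.6633*w^3 - 26.5758*w^2 - 10.5769*w - 1.7596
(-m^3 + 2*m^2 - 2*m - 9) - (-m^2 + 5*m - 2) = -m^3 + 3*m^2 - 7*m - 7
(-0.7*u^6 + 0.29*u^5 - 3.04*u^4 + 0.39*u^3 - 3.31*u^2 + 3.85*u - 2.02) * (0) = 0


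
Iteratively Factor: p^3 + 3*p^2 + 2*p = (p + 1)*(p^2 + 2*p) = (p + 1)*(p + 2)*(p)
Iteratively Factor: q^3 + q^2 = (q)*(q^2 + q) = q^2*(q + 1)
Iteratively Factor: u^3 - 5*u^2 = (u)*(u^2 - 5*u) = u*(u - 5)*(u)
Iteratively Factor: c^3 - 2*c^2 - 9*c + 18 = (c - 2)*(c^2 - 9) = (c - 3)*(c - 2)*(c + 3)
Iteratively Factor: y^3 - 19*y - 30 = (y - 5)*(y^2 + 5*y + 6) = (y - 5)*(y + 2)*(y + 3)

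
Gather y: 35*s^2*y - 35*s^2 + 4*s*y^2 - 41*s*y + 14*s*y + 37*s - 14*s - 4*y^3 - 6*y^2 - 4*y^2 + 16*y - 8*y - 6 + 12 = -35*s^2 + 23*s - 4*y^3 + y^2*(4*s - 10) + y*(35*s^2 - 27*s + 8) + 6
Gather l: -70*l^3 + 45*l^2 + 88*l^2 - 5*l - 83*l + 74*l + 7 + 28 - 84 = -70*l^3 + 133*l^2 - 14*l - 49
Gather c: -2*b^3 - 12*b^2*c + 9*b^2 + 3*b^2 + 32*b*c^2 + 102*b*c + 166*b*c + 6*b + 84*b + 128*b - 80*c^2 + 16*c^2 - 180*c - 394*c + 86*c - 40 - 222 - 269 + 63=-2*b^3 + 12*b^2 + 218*b + c^2*(32*b - 64) + c*(-12*b^2 + 268*b - 488) - 468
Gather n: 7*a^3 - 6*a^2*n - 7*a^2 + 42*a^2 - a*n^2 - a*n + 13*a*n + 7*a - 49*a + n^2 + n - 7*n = 7*a^3 + 35*a^2 - 42*a + n^2*(1 - a) + n*(-6*a^2 + 12*a - 6)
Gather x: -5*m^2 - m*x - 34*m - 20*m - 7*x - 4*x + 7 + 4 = -5*m^2 - 54*m + x*(-m - 11) + 11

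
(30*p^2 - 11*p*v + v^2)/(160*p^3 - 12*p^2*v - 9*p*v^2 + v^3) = (6*p - v)/(32*p^2 + 4*p*v - v^2)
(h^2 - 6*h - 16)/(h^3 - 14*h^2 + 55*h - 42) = (h^2 - 6*h - 16)/(h^3 - 14*h^2 + 55*h - 42)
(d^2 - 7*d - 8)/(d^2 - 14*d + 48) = (d + 1)/(d - 6)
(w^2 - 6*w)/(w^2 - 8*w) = (w - 6)/(w - 8)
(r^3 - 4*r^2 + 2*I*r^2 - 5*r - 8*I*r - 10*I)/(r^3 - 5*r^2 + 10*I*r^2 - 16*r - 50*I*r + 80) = (r + 1)/(r + 8*I)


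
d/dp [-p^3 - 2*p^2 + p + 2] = -3*p^2 - 4*p + 1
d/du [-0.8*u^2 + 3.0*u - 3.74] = 3.0 - 1.6*u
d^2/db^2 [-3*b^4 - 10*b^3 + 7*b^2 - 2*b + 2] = -36*b^2 - 60*b + 14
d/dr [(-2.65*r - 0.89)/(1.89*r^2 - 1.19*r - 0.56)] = (5.0085*r^2 + 3.3642*r + 0.4249)/(3.5721*r^4 - 4.4982*r^3 - 0.7007*r^2 + 1.3328*r + 0.3136)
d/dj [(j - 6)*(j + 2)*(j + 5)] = 3*j^2 + 2*j - 32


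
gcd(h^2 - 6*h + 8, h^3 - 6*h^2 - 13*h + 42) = h - 2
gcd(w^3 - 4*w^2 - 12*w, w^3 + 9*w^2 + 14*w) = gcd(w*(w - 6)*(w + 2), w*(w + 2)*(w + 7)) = w^2 + 2*w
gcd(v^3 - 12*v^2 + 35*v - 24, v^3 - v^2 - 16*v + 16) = v - 1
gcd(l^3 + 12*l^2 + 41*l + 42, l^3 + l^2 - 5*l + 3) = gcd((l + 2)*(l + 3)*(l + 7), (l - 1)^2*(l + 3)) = l + 3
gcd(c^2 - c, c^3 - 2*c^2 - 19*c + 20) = c - 1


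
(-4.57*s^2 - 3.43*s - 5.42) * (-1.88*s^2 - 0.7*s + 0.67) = 8.5916*s^4 + 9.6474*s^3 + 9.5287*s^2 + 1.4959*s - 3.6314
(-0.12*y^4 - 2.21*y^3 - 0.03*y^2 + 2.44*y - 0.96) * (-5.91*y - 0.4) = 0.7092*y^5 + 13.1091*y^4 + 1.0613*y^3 - 14.4084*y^2 + 4.6976*y + 0.384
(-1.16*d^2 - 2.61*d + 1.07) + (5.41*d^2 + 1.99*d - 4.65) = 4.25*d^2 - 0.62*d - 3.58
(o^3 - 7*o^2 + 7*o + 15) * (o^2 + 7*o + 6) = o^5 - 36*o^3 + 22*o^2 + 147*o + 90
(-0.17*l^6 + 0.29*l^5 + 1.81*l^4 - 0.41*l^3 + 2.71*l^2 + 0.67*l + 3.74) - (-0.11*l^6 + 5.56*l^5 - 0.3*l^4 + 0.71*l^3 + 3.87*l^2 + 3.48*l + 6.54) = -0.06*l^6 - 5.27*l^5 + 2.11*l^4 - 1.12*l^3 - 1.16*l^2 - 2.81*l - 2.8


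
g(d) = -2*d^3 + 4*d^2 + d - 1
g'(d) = -6*d^2 + 8*d + 1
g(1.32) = 2.69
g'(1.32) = 1.11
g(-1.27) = 8.28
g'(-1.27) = -18.84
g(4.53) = -100.31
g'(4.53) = -85.89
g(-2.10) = 33.06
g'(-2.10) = -42.26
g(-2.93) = 80.72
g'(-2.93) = -73.95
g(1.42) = 2.76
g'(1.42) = 0.26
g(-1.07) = 4.96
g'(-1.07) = -14.43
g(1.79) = 2.14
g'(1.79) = -3.90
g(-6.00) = 569.00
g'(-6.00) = -263.00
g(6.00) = -283.00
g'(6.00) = -167.00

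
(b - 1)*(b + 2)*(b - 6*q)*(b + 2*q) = b^4 - 4*b^3*q + b^3 - 12*b^2*q^2 - 4*b^2*q - 2*b^2 - 12*b*q^2 + 8*b*q + 24*q^2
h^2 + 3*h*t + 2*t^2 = (h + t)*(h + 2*t)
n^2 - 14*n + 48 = (n - 8)*(n - 6)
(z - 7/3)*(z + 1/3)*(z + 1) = z^3 - z^2 - 25*z/9 - 7/9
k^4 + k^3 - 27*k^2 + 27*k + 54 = (k - 3)^2*(k + 1)*(k + 6)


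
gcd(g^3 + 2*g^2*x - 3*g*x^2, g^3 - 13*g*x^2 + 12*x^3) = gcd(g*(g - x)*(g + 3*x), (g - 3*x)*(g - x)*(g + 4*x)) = -g + x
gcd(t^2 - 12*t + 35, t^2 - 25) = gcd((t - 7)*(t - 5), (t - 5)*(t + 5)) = t - 5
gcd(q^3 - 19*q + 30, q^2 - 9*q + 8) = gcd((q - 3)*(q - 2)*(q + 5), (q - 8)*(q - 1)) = 1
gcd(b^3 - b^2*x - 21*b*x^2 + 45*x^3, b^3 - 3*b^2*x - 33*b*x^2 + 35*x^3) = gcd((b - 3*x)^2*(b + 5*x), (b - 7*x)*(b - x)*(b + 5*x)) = b + 5*x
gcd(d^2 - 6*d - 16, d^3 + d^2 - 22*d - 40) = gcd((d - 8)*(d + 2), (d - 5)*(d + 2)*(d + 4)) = d + 2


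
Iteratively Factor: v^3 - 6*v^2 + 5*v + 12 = (v - 4)*(v^2 - 2*v - 3) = (v - 4)*(v + 1)*(v - 3)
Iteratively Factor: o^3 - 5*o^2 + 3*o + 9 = (o + 1)*(o^2 - 6*o + 9) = (o - 3)*(o + 1)*(o - 3)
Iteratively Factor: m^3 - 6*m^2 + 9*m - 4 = (m - 1)*(m^2 - 5*m + 4) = (m - 1)^2*(m - 4)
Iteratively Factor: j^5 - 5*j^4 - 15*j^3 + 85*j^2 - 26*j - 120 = (j - 2)*(j^4 - 3*j^3 - 21*j^2 + 43*j + 60) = (j - 3)*(j - 2)*(j^3 - 21*j - 20) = (j - 3)*(j - 2)*(j + 4)*(j^2 - 4*j - 5) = (j - 5)*(j - 3)*(j - 2)*(j + 4)*(j + 1)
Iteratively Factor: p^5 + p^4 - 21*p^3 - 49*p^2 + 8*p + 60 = (p + 2)*(p^4 - p^3 - 19*p^2 - 11*p + 30) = (p - 5)*(p + 2)*(p^3 + 4*p^2 + p - 6) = (p - 5)*(p + 2)*(p + 3)*(p^2 + p - 2) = (p - 5)*(p - 1)*(p + 2)*(p + 3)*(p + 2)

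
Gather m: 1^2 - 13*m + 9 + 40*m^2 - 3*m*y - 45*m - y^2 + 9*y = 40*m^2 + m*(-3*y - 58) - y^2 + 9*y + 10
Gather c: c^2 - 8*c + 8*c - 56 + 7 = c^2 - 49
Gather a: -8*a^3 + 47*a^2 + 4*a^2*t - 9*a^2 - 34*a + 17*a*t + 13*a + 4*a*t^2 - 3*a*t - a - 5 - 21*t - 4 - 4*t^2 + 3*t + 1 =-8*a^3 + a^2*(4*t + 38) + a*(4*t^2 + 14*t - 22) - 4*t^2 - 18*t - 8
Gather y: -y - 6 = -y - 6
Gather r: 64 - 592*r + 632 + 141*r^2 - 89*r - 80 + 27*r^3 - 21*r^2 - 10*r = 27*r^3 + 120*r^2 - 691*r + 616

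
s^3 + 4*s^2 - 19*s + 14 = (s - 2)*(s - 1)*(s + 7)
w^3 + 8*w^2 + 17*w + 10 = (w + 1)*(w + 2)*(w + 5)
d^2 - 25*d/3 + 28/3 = (d - 7)*(d - 4/3)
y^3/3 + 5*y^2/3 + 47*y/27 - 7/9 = (y/3 + 1)*(y - 1/3)*(y + 7/3)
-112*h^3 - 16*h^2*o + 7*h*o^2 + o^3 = (-4*h + o)*(4*h + o)*(7*h + o)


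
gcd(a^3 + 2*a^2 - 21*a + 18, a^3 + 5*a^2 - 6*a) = a^2 + 5*a - 6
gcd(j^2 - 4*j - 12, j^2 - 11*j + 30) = j - 6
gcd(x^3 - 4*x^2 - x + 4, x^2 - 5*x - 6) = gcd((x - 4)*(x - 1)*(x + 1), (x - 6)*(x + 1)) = x + 1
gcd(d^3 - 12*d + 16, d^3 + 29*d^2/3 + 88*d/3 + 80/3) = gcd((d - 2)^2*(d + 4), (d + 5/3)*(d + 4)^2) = d + 4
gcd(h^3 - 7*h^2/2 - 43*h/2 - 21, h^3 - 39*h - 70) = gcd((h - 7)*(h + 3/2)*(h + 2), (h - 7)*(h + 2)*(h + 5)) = h^2 - 5*h - 14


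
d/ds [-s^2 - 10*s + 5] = -2*s - 10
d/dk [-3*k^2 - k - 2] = -6*k - 1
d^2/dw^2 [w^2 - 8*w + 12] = 2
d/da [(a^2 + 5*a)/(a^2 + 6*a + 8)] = (a^2 + 16*a + 40)/(a^4 + 12*a^3 + 52*a^2 + 96*a + 64)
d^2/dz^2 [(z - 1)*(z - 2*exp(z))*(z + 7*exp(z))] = 5*z^2*exp(z) - 56*z*exp(2*z) + 15*z*exp(z) + 6*z - 2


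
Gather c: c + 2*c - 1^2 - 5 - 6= 3*c - 12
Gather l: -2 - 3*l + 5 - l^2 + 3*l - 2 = 1 - l^2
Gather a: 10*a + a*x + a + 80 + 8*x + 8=a*(x + 11) + 8*x + 88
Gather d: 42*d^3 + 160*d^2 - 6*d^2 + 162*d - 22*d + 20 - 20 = 42*d^3 + 154*d^2 + 140*d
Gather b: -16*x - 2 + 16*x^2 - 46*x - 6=16*x^2 - 62*x - 8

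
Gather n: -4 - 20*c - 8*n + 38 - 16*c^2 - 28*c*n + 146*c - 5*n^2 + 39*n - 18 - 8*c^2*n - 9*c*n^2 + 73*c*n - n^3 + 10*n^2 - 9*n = -16*c^2 + 126*c - n^3 + n^2*(5 - 9*c) + n*(-8*c^2 + 45*c + 22) + 16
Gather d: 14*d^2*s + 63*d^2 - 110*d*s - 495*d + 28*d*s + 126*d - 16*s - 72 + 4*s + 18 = d^2*(14*s + 63) + d*(-82*s - 369) - 12*s - 54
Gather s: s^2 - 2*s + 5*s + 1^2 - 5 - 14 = s^2 + 3*s - 18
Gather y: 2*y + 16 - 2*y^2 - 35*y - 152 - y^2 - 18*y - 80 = -3*y^2 - 51*y - 216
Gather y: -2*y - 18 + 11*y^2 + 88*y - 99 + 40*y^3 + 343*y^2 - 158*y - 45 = 40*y^3 + 354*y^2 - 72*y - 162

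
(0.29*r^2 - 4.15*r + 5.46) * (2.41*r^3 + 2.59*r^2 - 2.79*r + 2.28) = 0.6989*r^5 - 9.2504*r^4 + 1.601*r^3 + 26.3811*r^2 - 24.6954*r + 12.4488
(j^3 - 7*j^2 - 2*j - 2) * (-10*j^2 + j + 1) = -10*j^5 + 71*j^4 + 14*j^3 + 11*j^2 - 4*j - 2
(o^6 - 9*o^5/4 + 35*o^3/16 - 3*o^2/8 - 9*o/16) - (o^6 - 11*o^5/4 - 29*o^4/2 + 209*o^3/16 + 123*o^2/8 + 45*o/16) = o^5/2 + 29*o^4/2 - 87*o^3/8 - 63*o^2/4 - 27*o/8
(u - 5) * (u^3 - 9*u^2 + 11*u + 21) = u^4 - 14*u^3 + 56*u^2 - 34*u - 105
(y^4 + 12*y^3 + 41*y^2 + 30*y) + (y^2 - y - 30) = y^4 + 12*y^3 + 42*y^2 + 29*y - 30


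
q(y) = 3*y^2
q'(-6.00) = -36.00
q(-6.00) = 108.00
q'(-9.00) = -54.00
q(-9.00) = 243.00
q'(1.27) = 7.62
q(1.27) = 4.84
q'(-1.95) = -11.70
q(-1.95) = 11.41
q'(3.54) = 21.24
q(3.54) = 37.59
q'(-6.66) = -39.96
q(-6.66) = 133.07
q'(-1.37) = -8.22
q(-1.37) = 5.63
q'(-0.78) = -4.68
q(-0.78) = 1.83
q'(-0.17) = -1.02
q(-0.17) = 0.09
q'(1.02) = 6.12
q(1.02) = 3.12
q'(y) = 6*y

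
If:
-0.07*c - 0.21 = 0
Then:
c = -3.00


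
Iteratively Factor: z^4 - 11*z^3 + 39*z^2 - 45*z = (z)*(z^3 - 11*z^2 + 39*z - 45) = z*(z - 5)*(z^2 - 6*z + 9) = z*(z - 5)*(z - 3)*(z - 3)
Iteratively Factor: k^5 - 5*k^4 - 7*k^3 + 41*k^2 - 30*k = (k - 2)*(k^4 - 3*k^3 - 13*k^2 + 15*k) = (k - 5)*(k - 2)*(k^3 + 2*k^2 - 3*k) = (k - 5)*(k - 2)*(k + 3)*(k^2 - k) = k*(k - 5)*(k - 2)*(k + 3)*(k - 1)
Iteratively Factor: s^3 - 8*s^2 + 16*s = (s - 4)*(s^2 - 4*s) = (s - 4)^2*(s)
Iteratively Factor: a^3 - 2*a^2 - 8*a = (a - 4)*(a^2 + 2*a) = a*(a - 4)*(a + 2)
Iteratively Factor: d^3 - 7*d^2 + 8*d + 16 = (d + 1)*(d^2 - 8*d + 16) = (d - 4)*(d + 1)*(d - 4)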